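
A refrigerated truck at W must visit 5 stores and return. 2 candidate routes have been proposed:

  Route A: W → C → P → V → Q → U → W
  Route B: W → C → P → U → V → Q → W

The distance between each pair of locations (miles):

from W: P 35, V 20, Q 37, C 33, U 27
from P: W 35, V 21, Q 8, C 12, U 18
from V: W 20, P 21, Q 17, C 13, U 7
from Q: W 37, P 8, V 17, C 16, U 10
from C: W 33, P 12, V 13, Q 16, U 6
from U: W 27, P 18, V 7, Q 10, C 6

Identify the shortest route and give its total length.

120 miles — Route A is the shortest.

Route A: 33 + 12 + 21 + 17 + 10 + 27 = 120
Route B: 33 + 12 + 18 + 7 + 17 + 37 = 124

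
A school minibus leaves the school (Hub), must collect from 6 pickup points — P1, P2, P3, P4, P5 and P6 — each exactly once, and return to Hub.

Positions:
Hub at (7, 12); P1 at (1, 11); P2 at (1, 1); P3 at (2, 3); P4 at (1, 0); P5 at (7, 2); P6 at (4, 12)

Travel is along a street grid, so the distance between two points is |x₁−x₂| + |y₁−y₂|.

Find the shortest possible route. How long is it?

There are 360 distinct closed tours to check (reversals are equivalent).
Hub → P1 → P2 → P3 → P4 → P5 → P6 → Hub: 7+10+3+4+8+13+3 = 48
Hub → P1 → P2 → P3 → P4 → P6 → P5 → Hub: 7+10+3+4+15+13+10 = 62
Hub → P1 → P2 → P3 → P5 → P4 → P6 → Hub: 7+10+3+6+8+15+3 = 52
Hub → P1 → P2 → P3 → P5 → P6 → P4 → Hub: 7+10+3+6+13+15+18 = 72
Hub → P1 → P2 → P3 → P6 → P4 → P5 → Hub: 7+10+3+11+15+8+10 = 64
Hub → P1 → P2 → P3 → P6 → P5 → P4 → Hub: 7+10+3+11+13+8+18 = 70
Hub → P1 → P2 → P4 → P3 → P5 → P6 → Hub: 7+10+1+4+6+13+3 = 44
Hub → P1 → P2 → P4 → P3 → P6 → P5 → Hub: 7+10+1+4+11+13+10 = 56
… (352 more)
Hub → P5 → P2 → P4 → P3 → P1 → P6 → Hub: 10+7+1+4+9+4+3 = 38  ← best
The minimum is 38.
One optimal route: Hub → P5 → P2 → P4 → P3 → P1 → P6 → Hub (or its reverse).

Shortest round trip = 38.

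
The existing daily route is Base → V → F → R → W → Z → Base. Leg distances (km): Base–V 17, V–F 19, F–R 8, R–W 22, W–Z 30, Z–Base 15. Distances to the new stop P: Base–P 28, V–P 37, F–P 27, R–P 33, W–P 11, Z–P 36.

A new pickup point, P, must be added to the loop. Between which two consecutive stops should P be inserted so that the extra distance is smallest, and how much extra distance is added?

Insertion cost between consecutive stops i–j is d(i,P) + d(P,j) − d(i,j):
  between Base and V: 28 + 37 − 17 = 48
  between V and F: 37 + 27 − 19 = 45
  between F and R: 27 + 33 − 8 = 52
  between R and W: 33 + 11 − 22 = 22
  between W and Z: 11 + 36 − 30 = 17
  between Z and Base: 36 + 28 − 15 = 49
Cheapest insertion is between W and Z, adding 17.
New total = 111 + 17 = 128.

+17 km — insert P between W and Z.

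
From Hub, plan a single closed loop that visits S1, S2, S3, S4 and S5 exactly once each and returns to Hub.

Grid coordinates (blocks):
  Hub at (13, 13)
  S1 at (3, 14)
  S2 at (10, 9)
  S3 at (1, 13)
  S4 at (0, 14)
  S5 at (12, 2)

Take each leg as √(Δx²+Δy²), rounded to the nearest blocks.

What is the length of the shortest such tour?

Minimum total distance: 42 blocks.

Hub → S1 → S2 → S3 → S4 → S5 → Hub: 10+9+10+1+17+11 = 58
Hub → S1 → S2 → S3 → S5 → S4 → Hub: 10+9+10+16+17+13 = 75
Hub → S1 → S2 → S4 → S3 → S5 → Hub: 10+9+11+1+16+11 = 58
Hub → S1 → S2 → S4 → S5 → S3 → Hub: 10+9+11+17+16+12 = 75
Hub → S1 → S2 → S5 → S3 → S4 → Hub: 10+9+7+16+1+13 = 56
Hub → S1 → S2 → S5 → S4 → S3 → Hub: 10+9+7+17+1+12 = 56
Hub → S1 → S3 → S2 → S4 → S5 → Hub: 10+2+10+11+17+11 = 61
Hub → S1 → S3 → S2 → S5 → S4 → Hub: 10+2+10+7+17+13 = 59
Hub → S1 → S3 → S4 → S2 → S5 → Hub: 10+2+1+11+7+11 = 42
Hub → S1 → S3 → S4 → S5 → S2 → Hub: 10+2+1+17+7+5 = 42
Hub → S1 → S3 → S5 → S2 → S4 → Hub: 10+2+16+7+11+13 = 59
Hub → S1 → S3 → S5 → S4 → S2 → Hub: 10+2+16+17+11+5 = 61
Hub → S1 → S4 → S2 → S3 → S5 → Hub: 10+3+11+10+16+11 = 61
Hub → S1 → S4 → S2 → S5 → S3 → Hub: 10+3+11+7+16+12 = 59
… (46 more)
The minimum is 42.
One optimal route: Hub → S1 → S3 → S4 → S2 → S5 → Hub (or its reverse).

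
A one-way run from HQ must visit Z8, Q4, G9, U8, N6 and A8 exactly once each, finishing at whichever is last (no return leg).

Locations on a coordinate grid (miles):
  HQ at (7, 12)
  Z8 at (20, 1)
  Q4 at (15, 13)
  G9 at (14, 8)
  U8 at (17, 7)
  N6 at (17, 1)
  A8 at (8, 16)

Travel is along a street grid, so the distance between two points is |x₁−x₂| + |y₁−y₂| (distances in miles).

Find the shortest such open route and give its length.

34 miles — the minimum one-way total.

There are 6! = 720 possible orderings.
HQ→Z8→Q4→G9→U8→N6→A8: 24+17+6+4+6+24 = 81
HQ→Z8→Q4→G9→U8→A8→N6: 24+17+6+4+18+24 = 93
HQ→Z8→Q4→G9→N6→U8→A8: 24+17+6+10+6+18 = 81
HQ→Z8→Q4→G9→N6→A8→U8: 24+17+6+10+24+18 = 99
HQ→Z8→Q4→G9→A8→U8→N6: 24+17+6+14+18+6 = 85
HQ→Z8→Q4→G9→A8→N6→U8: 24+17+6+14+24+6 = 91
HQ→Z8→Q4→U8→G9→N6→A8: 24+17+8+4+10+24 = 87
HQ→Z8→Q4→U8→G9→A8→N6: 24+17+8+4+14+24 = 91
… (712 more)
HQ→A8→Q4→G9→U8→N6→Z8: 5+10+6+4+6+3 = 34  ← best
The minimum is 34.
One shortest path: HQ → A8 → Q4 → G9 → U8 → N6 → Z8.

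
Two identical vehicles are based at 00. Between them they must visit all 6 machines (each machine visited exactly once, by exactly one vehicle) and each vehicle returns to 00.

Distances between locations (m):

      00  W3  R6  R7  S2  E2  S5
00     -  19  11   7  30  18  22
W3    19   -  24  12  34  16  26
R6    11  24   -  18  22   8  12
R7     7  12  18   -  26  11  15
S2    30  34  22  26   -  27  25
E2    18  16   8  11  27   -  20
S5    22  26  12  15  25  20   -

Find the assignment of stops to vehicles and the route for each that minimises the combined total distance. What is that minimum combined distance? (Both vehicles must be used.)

Check every non-empty split of the stops between the two vehicles; for each half take its own optimal tour:
  {W3} + {R6, R7, S2, E2, S5}: 38 + 93 = 131
  {R6} + {W3, R7, S2, E2, S5}: 22 + 109 = 131
  {W3, R6} + {R7, S2, E2, S5}: 54 + 92 = 146
  {R7} + {W3, R6, S2, E2, S5}: 14 + 110 = 124
  {W3, R7} + {R6, S2, E2, S5}: 38 + 93 = 131
  {R6, R7} + {W3, S2, E2, S5}: 36 + 109 = 145
  … (31 splits in total)
Best: vehicle 1 00 → R7 → 00 = 14; vehicle 2 00 → W3 → E2 → R6 → S5 → S2 → 00 = 110; combined 124.

124 m — the smallest possible combined total.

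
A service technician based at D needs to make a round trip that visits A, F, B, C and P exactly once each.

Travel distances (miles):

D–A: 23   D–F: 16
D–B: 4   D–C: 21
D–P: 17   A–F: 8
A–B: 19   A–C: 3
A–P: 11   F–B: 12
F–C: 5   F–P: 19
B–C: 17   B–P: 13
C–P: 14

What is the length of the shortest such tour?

52 miles — the shortest possible round trip.

With 5 stops there are 5!/2 = 60 distinct round trips (a route and its reverse cost the same).
D-A-F-B-C-P-D: 23+8+12+17+14+17 = 91
D-A-F-B-P-C-D: 23+8+12+13+14+21 = 91
D-A-F-C-B-P-D: 23+8+5+17+13+17 = 83
D-A-F-C-P-B-D: 23+8+5+14+13+4 = 67
D-A-F-P-B-C-D: 23+8+19+13+17+21 = 101
D-A-F-P-C-B-D: 23+8+19+14+17+4 = 85
D-A-B-F-C-P-D: 23+19+12+5+14+17 = 90
D-A-B-F-P-C-D: 23+19+12+19+14+21 = 108
D-A-B-C-F-P-D: 23+19+17+5+19+17 = 100
D-A-B-C-P-F-D: 23+19+17+14+19+16 = 108
D-A-B-P-F-C-D: 23+19+13+19+5+21 = 100
D-A-B-P-C-F-D: 23+19+13+14+5+16 = 90
D-A-C-F-B-P-D: 23+3+5+12+13+17 = 73
D-A-C-F-P-B-D: 23+3+5+19+13+4 = 67
… (46 more)
D-F-C-A-P-B-D: 16+5+3+11+13+4 = 52  ← best
The minimum is 52.
One optimal route: D → F → C → A → P → B → D (or its reverse).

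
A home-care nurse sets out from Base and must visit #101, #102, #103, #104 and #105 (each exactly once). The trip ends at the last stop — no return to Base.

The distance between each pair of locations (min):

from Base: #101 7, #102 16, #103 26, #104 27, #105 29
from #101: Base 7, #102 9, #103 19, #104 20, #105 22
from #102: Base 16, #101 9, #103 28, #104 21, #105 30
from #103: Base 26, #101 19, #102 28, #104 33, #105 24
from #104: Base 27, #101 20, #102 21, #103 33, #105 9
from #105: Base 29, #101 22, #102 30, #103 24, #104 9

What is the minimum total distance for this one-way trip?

There are 5! = 120 possible orderings.
Base → #101 → #102 → #103 → #104 → #105: 7+9+28+33+9 = 86
Base → #101 → #102 → #103 → #105 → #104: 7+9+28+24+9 = 77
Base → #101 → #102 → #104 → #103 → #105: 7+9+21+33+24 = 94
Base → #101 → #102 → #104 → #105 → #103: 7+9+21+9+24 = 70
Base → #101 → #102 → #105 → #103 → #104: 7+9+30+24+33 = 103
Base → #101 → #102 → #105 → #104 → #103: 7+9+30+9+33 = 88
Base → #101 → #103 → #102 → #104 → #105: 7+19+28+21+9 = 84
Base → #101 → #103 → #102 → #105 → #104: 7+19+28+30+9 = 93
Base → #101 → #103 → #104 → #102 → #105: 7+19+33+21+30 = 110
Base → #101 → #103 → #104 → #105 → #102: 7+19+33+9+30 = 98
Base → #101 → #103 → #105 → #102 → #104: 7+19+24+30+21 = 101
Base → #101 → #103 → #105 → #104 → #102: 7+19+24+9+21 = 80
Base → #101 → #104 → #102 → #103 → #105: 7+20+21+28+24 = 100
Base → #101 → #104 → #102 → #105 → #103: 7+20+21+30+24 = 102
… (106 more)
The minimum is 70.
One shortest path: Base → #101 → #102 → #104 → #105 → #103.

Shortest open route: 70 min.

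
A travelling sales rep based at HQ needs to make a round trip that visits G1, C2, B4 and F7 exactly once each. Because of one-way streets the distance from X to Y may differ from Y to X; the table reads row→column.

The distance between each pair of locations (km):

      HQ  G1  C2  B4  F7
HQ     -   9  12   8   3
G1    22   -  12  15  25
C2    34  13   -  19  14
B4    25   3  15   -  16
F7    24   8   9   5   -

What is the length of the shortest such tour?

56 km — the shortest possible round trip.

HQ - G1 - C2 - B4 - F7 - HQ: 9+12+19+16+24 = 80
HQ - G1 - C2 - F7 - B4 - HQ: 9+12+14+5+25 = 65
HQ - G1 - B4 - C2 - F7 - HQ: 9+15+15+14+24 = 77
HQ - G1 - B4 - F7 - C2 - HQ: 9+15+16+9+34 = 83
HQ - G1 - F7 - C2 - B4 - HQ: 9+25+9+19+25 = 87
HQ - G1 - F7 - B4 - C2 - HQ: 9+25+5+15+34 = 88
HQ - C2 - G1 - B4 - F7 - HQ: 12+13+15+16+24 = 80
HQ - C2 - G1 - F7 - B4 - HQ: 12+13+25+5+25 = 80
HQ - C2 - B4 - G1 - F7 - HQ: 12+19+3+25+24 = 83
HQ - C2 - B4 - F7 - G1 - HQ: 12+19+16+8+22 = 77
HQ - C2 - F7 - G1 - B4 - HQ: 12+14+8+15+25 = 74
HQ - C2 - F7 - B4 - G1 - HQ: 12+14+5+3+22 = 56
HQ - B4 - G1 - C2 - F7 - HQ: 8+3+12+14+24 = 61
HQ - B4 - G1 - F7 - C2 - HQ: 8+3+25+9+34 = 79
… (10 more)
The minimum is 56.
One optimal route: HQ → C2 → F7 → B4 → G1 → HQ.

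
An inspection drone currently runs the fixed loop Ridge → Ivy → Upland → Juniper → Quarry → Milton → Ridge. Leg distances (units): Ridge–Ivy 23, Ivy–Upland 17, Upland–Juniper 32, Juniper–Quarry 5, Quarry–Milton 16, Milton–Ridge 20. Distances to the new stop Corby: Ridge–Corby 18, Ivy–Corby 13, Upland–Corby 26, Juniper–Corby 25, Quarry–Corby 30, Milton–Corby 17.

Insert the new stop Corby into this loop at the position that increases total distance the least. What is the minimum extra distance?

+8 — insert Corby between Ridge and Ivy.

Insertion cost between consecutive stops i–j is d(i,Corby) + d(Corby,j) − d(i,j):
  between Ridge and Ivy: 18 + 13 − 23 = 8
  between Ivy and Upland: 13 + 26 − 17 = 22
  between Upland and Juniper: 26 + 25 − 32 = 19
  between Juniper and Quarry: 25 + 30 − 5 = 50
  between Quarry and Milton: 30 + 17 − 16 = 31
  between Milton and Ridge: 17 + 18 − 20 = 15
Cheapest insertion is between Ridge and Ivy, adding 8.
New total = 113 + 8 = 121.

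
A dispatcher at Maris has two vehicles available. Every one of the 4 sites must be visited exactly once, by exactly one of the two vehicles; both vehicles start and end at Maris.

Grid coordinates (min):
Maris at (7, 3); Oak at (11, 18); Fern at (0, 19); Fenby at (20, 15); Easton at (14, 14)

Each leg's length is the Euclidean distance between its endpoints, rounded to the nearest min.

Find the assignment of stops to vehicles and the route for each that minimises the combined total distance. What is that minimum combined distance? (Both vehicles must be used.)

Minimum combined distance: 78 min.

Try each way of splitting the stops between the two vehicles (each non-empty) and, for each split, find the best tour for each vehicle:
  {Oak} + {Fern, Fenby, Easton}: 32 + 56 = 88
  {Fern} + {Oak, Fenby, Easton}: 34 + 44 = 78
  {Oak, Fern} + {Fenby, Easton}: 44 + 37 = 81
  {Fenby} + {Oak, Fern, Easton}: 36 + 46 = 82
  {Oak, Fenby} + {Fern, Easton}: 43 + 45 = 88
  {Fern, Fenby} + {Oak, Easton}: 55 + 34 = 89
  … (7 splits in total)
Best: vehicle 1 Maris → Fern → Maris = 34; vehicle 2 Maris → Oak → Fenby → Easton → Maris = 44; combined 78.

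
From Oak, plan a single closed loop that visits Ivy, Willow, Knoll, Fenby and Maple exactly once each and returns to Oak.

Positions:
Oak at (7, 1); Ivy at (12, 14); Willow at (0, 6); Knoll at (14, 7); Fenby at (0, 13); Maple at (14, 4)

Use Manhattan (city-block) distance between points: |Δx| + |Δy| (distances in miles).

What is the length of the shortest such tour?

With 5 stops there are 5!/2 = 60 distinct round trips (a route and its reverse cost the same).
Oak → Ivy → Willow → Knoll → Fenby → Maple → Oak: 18+20+15+20+23+10 = 106
Oak → Ivy → Willow → Knoll → Maple → Fenby → Oak: 18+20+15+3+23+19 = 98
Oak → Ivy → Willow → Fenby → Knoll → Maple → Oak: 18+20+7+20+3+10 = 78
Oak → Ivy → Willow → Fenby → Maple → Knoll → Oak: 18+20+7+23+3+13 = 84
Oak → Ivy → Willow → Maple → Knoll → Fenby → Oak: 18+20+16+3+20+19 = 96
Oak → Ivy → Willow → Maple → Fenby → Knoll → Oak: 18+20+16+23+20+13 = 110
Oak → Ivy → Knoll → Willow → Fenby → Maple → Oak: 18+9+15+7+23+10 = 82
Oak → Ivy → Knoll → Willow → Maple → Fenby → Oak: 18+9+15+16+23+19 = 100
Oak → Ivy → Knoll → Fenby → Willow → Maple → Oak: 18+9+20+7+16+10 = 80
Oak → Ivy → Knoll → Fenby → Maple → Willow → Oak: 18+9+20+23+16+12 = 98
Oak → Ivy → Knoll → Maple → Willow → Fenby → Oak: 18+9+3+16+7+19 = 72
Oak → Ivy → Knoll → Maple → Fenby → Willow → Oak: 18+9+3+23+7+12 = 72
Oak → Ivy → Fenby → Willow → Knoll → Maple → Oak: 18+13+7+15+3+10 = 66
Oak → Ivy → Fenby → Willow → Maple → Knoll → Oak: 18+13+7+16+3+13 = 70
… (46 more)
Oak → Willow → Fenby → Ivy → Knoll → Maple → Oak: 12+7+13+9+3+10 = 54  ← best
The minimum is 54.
One optimal route: Oak → Willow → Fenby → Ivy → Knoll → Maple → Oak (or its reverse).

54 miles — the shortest possible round trip.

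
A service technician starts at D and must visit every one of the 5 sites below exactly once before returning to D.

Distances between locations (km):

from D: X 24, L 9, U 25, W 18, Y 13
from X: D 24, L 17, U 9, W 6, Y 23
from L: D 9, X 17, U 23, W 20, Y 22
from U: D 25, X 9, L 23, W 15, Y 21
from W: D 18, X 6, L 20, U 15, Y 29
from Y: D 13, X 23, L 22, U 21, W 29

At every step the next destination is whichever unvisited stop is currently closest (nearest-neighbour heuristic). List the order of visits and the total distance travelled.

At D the remaining stops are L 9, Y 13, W 18, X 24, U 25; go to L.
At L the remaining stops are X 17, W 20, Y 22, U 23; go to X.
At X the remaining stops are W 6, U 9, Y 23; go to W.
At W the remaining stops are U 15, Y 29; go to U.
At U the remaining stops are Y 21; go to Y.
Return Y→D: 13.
Total = 9 + 17 + 6 + 15 + 21 + 13 = 81.

Total distance 81 km via the nearest-neighbour route D → L → X → W → U → Y → D.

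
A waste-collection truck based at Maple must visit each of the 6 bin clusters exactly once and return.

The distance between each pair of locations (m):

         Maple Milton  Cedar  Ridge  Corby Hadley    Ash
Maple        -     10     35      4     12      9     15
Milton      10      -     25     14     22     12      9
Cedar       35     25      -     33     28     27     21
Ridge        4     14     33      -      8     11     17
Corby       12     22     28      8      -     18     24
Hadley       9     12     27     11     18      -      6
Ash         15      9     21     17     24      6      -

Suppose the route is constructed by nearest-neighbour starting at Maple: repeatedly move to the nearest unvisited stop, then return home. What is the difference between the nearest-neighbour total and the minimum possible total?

The nearest-neighbour route is 16 m longer than optimal.

Maple: Ridge=4, Hadley=9, Milton=10, Corby=12, Ash=15, Cedar=35 ⇒ Ridge
Ridge: Corby=8, Hadley=11, Milton=14, Ash=17, Cedar=33 ⇒ Corby
Corby: Hadley=18, Milton=22, Ash=24, Cedar=28 ⇒ Hadley
Hadley: Ash=6, Milton=12, Cedar=27 ⇒ Ash
Ash: Milton=9, Cedar=21 ⇒ Milton
Milton: Cedar=25 ⇒ Cedar
NN route Maple → Ridge → Corby → Hadley → Ash → Milton → Cedar → Maple costs 105.
Optimal: Maple → Milton → Hadley → Ash → Cedar → Corby → Ridge → Maple costs 89 (by enumerating all 360 distinct tours).
Excess = 105 − 89 = 16.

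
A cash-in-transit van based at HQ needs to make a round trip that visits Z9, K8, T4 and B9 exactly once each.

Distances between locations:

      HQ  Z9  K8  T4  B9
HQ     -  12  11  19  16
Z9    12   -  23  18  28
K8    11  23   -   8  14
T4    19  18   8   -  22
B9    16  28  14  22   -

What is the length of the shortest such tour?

There are 12 distinct closed tours to check (reversals are equivalent).
HQ→Z9→K8→T4→B9→HQ: 12+23+8+22+16 = 81
HQ→Z9→K8→B9→T4→HQ: 12+23+14+22+19 = 90
HQ→Z9→T4→K8→B9→HQ: 12+18+8+14+16 = 68
HQ→Z9→T4→B9→K8→HQ: 12+18+22+14+11 = 77
HQ→Z9→B9→K8→T4→HQ: 12+28+14+8+19 = 81
HQ→Z9→B9→T4→K8→HQ: 12+28+22+8+11 = 81
HQ→K8→Z9→T4→B9→HQ: 11+23+18+22+16 = 90
HQ→K8→Z9→B9→T4→HQ: 11+23+28+22+19 = 103
HQ→K8→T4→Z9→B9→HQ: 11+8+18+28+16 = 81
HQ→K8→B9→Z9→T4→HQ: 11+14+28+18+19 = 90
HQ→T4→Z9→K8→B9→HQ: 19+18+23+14+16 = 90
HQ→T4→K8→Z9→B9→HQ: 19+8+23+28+16 = 94
The minimum is 68.
One optimal route: HQ → Z9 → T4 → K8 → B9 → HQ (or its reverse).

Minimum total distance: 68.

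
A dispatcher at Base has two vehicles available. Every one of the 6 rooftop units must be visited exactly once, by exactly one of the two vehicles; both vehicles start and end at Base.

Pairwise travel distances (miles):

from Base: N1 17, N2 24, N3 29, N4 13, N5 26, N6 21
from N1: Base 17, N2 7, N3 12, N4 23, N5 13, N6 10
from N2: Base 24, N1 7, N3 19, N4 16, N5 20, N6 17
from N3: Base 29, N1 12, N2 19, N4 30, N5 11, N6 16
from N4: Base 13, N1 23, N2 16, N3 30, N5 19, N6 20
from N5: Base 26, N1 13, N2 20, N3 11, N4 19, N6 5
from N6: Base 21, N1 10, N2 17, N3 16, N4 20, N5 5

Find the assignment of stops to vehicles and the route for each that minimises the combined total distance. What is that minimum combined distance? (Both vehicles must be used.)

Minimum combined distance: 106 miles.

Check every non-empty split of the stops between the two vehicles; for each half take its own optimal tour:
  {N1} + {N2, N3, N4, N5, N6}: 34 + 85 = 119
  {N2} + {N1, N3, N4, N5, N6}: 48 + 78 = 126
  {N1, N2} + {N3, N4, N5, N6}: 48 + 78 = 126
  {N3} + {N1, N2, N4, N5, N6}: 58 + 75 = 133
  {N1, N3} + {N2, N4, N5, N6}: 58 + 75 = 133
  {N2, N3} + {N1, N4, N5, N6}: 72 + 64 = 136
  … (31 splits in total)
  {N4} + {N1, N2, N3, N5, N6}: 26 + 80 = 106  ← best
Best: vehicle 1 Base → N4 → Base = 26; vehicle 2 Base → N1 → N2 → N3 → N5 → N6 → Base = 80; combined 106.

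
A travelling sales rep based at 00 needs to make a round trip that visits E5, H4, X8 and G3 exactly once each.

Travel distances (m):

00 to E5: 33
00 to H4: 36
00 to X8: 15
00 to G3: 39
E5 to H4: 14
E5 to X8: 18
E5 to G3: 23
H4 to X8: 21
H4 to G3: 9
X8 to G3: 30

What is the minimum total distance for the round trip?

There are 12 distinct closed tours to check (reversals are equivalent).
00 → E5 → H4 → X8 → G3 → 00: 33+14+21+30+39 = 137
00 → E5 → H4 → G3 → X8 → 00: 33+14+9+30+15 = 101
00 → E5 → X8 → H4 → G3 → 00: 33+18+21+9+39 = 120
00 → E5 → X8 → G3 → H4 → 00: 33+18+30+9+36 = 126
00 → E5 → G3 → H4 → X8 → 00: 33+23+9+21+15 = 101
00 → E5 → G3 → X8 → H4 → 00: 33+23+30+21+36 = 143
00 → H4 → E5 → X8 → G3 → 00: 36+14+18+30+39 = 137
00 → H4 → E5 → G3 → X8 → 00: 36+14+23+30+15 = 118
00 → H4 → X8 → E5 → G3 → 00: 36+21+18+23+39 = 137
00 → H4 → G3 → E5 → X8 → 00: 36+9+23+18+15 = 101
00 → X8 → E5 → H4 → G3 → 00: 15+18+14+9+39 = 95
00 → X8 → H4 → E5 → G3 → 00: 15+21+14+23+39 = 112
The minimum is 95.
One optimal route: 00 → X8 → E5 → H4 → G3 → 00 (or its reverse).

95 m — the shortest possible round trip.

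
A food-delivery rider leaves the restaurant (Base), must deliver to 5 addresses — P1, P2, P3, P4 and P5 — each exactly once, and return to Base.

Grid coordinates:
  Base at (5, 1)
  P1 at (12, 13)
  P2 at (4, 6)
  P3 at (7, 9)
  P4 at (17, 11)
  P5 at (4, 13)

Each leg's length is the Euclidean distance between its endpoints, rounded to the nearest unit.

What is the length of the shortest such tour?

Base → P1 → P2 → P3 → P4 → P5 → Base: 14+11+4+10+13+12 = 64
Base → P1 → P2 → P3 → P5 → P4 → Base: 14+11+4+5+13+16 = 63
Base → P1 → P2 → P4 → P3 → P5 → Base: 14+11+14+10+5+12 = 66
Base → P1 → P2 → P4 → P5 → P3 → Base: 14+11+14+13+5+8 = 65
Base → P1 → P2 → P5 → P3 → P4 → Base: 14+11+7+5+10+16 = 63
Base → P1 → P2 → P5 → P4 → P3 → Base: 14+11+7+13+10+8 = 63
Base → P1 → P3 → P2 → P4 → P5 → Base: 14+6+4+14+13+12 = 63
Base → P1 → P3 → P2 → P5 → P4 → Base: 14+6+4+7+13+16 = 60
Base → P1 → P3 → P4 → P2 → P5 → Base: 14+6+10+14+7+12 = 63
Base → P1 → P3 → P4 → P5 → P2 → Base: 14+6+10+13+7+5 = 55
Base → P1 → P3 → P5 → P2 → P4 → Base: 14+6+5+7+14+16 = 62
Base → P1 → P3 → P5 → P4 → P2 → Base: 14+6+5+13+14+5 = 57
Base → P1 → P4 → P2 → P3 → P5 → Base: 14+5+14+4+5+12 = 54
Base → P1 → P4 → P2 → P5 → P3 → Base: 14+5+14+7+5+8 = 53
… (46 more)
Base → P2 → P3 → P5 → P1 → P4 → Base: 5+4+5+8+5+16 = 43  ← best
The minimum is 43.
One optimal route: Base → P2 → P3 → P5 → P1 → P4 → Base (or its reverse).

Shortest round trip = 43.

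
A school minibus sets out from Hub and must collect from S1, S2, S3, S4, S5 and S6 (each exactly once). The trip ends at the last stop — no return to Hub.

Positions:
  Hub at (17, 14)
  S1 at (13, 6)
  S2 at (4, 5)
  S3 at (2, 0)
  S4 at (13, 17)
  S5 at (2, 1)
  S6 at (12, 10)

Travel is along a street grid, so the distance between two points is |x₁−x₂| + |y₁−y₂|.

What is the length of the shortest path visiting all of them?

37 — the minimum one-way total.

There are 6! = 720 possible orderings.
Hub → S1 → S2 → S3 → S4 → S5 → S6: 12+10+7+28+27+19 = 103
Hub → S1 → S2 → S3 → S4 → S6 → S5: 12+10+7+28+8+19 = 84
Hub → S1 → S2 → S3 → S5 → S4 → S6: 12+10+7+1+27+8 = 65
Hub → S1 → S2 → S3 → S5 → S6 → S4: 12+10+7+1+19+8 = 57
Hub → S1 → S2 → S3 → S6 → S4 → S5: 12+10+7+20+8+27 = 84
Hub → S1 → S2 → S3 → S6 → S5 → S4: 12+10+7+20+19+27 = 95
Hub → S1 → S2 → S4 → S3 → S5 → S6: 12+10+21+28+1+19 = 91
Hub → S1 → S2 → S4 → S3 → S6 → S5: 12+10+21+28+20+19 = 110
… (712 more)
Hub → S4 → S6 → S1 → S2 → S5 → S3: 7+8+5+10+6+1 = 37  ← best
The minimum is 37.
One shortest path: Hub → S4 → S6 → S1 → S2 → S5 → S3.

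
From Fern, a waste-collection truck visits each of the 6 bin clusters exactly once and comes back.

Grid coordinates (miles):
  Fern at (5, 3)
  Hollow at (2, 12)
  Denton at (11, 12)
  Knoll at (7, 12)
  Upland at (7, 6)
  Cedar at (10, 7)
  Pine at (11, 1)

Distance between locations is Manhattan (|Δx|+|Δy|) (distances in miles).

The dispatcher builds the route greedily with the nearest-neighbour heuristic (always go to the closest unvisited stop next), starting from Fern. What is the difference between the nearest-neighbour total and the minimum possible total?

Fern: Upland=5, Pine=8, Cedar=9, Knoll=11, Hollow=12, Denton=15 ⇒ Upland
Upland: Cedar=4, Knoll=6, Pine=9, Denton=10, Hollow=11 ⇒ Cedar
Cedar: Denton=6, Pine=7, Knoll=8, Hollow=13 ⇒ Denton
Denton: Knoll=4, Hollow=9, Pine=11 ⇒ Knoll
Knoll: Hollow=5, Pine=15 ⇒ Hollow
Hollow: Pine=20 ⇒ Pine
NN route Fern → Upland → Cedar → Denton → Knoll → Hollow → Pine → Fern costs 52.
Optimal: Fern → Upland → Hollow → Knoll → Denton → Cedar → Pine → Fern costs 46 (by enumerating all 360 distinct tours).
Excess = 52 − 46 = 6.

Excess over optimum: 6 miles.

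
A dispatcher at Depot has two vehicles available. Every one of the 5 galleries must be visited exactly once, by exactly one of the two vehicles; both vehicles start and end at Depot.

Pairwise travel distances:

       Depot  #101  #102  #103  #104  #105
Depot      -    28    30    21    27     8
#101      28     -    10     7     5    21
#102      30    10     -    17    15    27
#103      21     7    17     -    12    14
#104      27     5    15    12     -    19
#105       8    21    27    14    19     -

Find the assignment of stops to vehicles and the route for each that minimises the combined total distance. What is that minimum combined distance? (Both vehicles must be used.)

Try each way of splitting the stops between the two vehicles (each non-empty) and, for each split, find the best tour for each vehicle:
  {#101} + {#102, #103, #104, #105}: 56 + 79 = 135
  {#102} + {#101, #103, #104, #105}: 60 + 60 = 120
  {#101, #102} + {#103, #104, #105}: 68 + 60 = 128
  {#103} + {#101, #102, #104, #105}: 42 + 72 = 114
  {#101, #103} + {#102, #104, #105}: 56 + 72 = 128
  {#102, #103} + {#101, #104, #105}: 68 + 60 = 128
  … (15 splits in total)
  {#101, #102, #103, #104} + {#105}: 78 + 16 = 94  ← best
Best: vehicle 1 Depot → #102 → #101 → #104 → #103 → Depot = 78; vehicle 2 Depot → #105 → Depot = 16; combined 94.

94 — the smallest possible combined total.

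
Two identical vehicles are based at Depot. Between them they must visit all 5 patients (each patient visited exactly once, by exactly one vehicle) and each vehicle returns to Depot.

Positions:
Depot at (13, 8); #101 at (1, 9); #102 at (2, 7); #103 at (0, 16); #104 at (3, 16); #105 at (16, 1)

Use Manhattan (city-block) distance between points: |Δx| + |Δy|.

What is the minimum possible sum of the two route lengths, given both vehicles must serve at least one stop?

64 — the smallest possible combined total.

Try each way of splitting the stops between the two vehicles (each non-empty) and, for each split, find the best tour for each vehicle:
  {#101} + {#102, #103, #104, #105}: 26 + 62 = 88
  {#102} + {#101, #103, #104, #105}: 24 + 62 = 86
  {#101, #102} + {#103, #104, #105}: 28 + 62 = 90
  {#103} + {#101, #102, #104, #105}: 42 + 60 = 102
  {#101, #103} + {#102, #104, #105}: 42 + 58 = 100
  {#102, #103} + {#101, #104, #105}: 44 + 60 = 104
  … (15 splits in total)
  {#101, #102, #103, #104} + {#105}: 44 + 20 = 64  ← best
Best: vehicle 1 Depot → #102 → #101 → #103 → #104 → Depot = 44; vehicle 2 Depot → #105 → Depot = 20; combined 64.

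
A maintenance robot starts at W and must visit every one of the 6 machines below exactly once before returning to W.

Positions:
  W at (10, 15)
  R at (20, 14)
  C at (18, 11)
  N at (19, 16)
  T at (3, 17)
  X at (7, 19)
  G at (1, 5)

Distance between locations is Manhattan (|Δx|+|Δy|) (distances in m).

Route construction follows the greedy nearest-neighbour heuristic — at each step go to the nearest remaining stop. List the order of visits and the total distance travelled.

W → [X:7 / T:9 / N:10 / R:11 / C:12 / G:19] → X (7)
X → [T:6 / N:15 / R:18 / C:19 / G:20] → T (6)
T → [G:14 / N:17 / R:20 / C:21] → G (14)
G → [C:23 / R:28 / N:29] → C (23)
C → [R:5 / N:6] → R (5)
R → [N:3] → N (3)
Return N→W: 10.
Total = 7 + 6 + 14 + 23 + 5 + 3 + 10 = 68.

Total distance 68 m via the nearest-neighbour route W → X → T → G → C → R → N → W.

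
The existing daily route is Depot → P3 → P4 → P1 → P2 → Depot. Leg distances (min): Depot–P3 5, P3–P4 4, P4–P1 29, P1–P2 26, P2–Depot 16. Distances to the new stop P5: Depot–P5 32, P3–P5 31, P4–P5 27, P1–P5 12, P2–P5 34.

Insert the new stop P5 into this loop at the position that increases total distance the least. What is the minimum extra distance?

Minimum extra distance: 10 min, inserting P5 between P4 and P1.

Insertion cost between consecutive stops i–j is d(i,P5) + d(P5,j) − d(i,j):
  between Depot and P3: 32 + 31 − 5 = 58
  between P3 and P4: 31 + 27 − 4 = 54
  between P4 and P1: 27 + 12 − 29 = 10
  between P1 and P2: 12 + 34 − 26 = 20
  between P2 and Depot: 34 + 32 − 16 = 50
Cheapest insertion is between P4 and P1, adding 10.
New total = 80 + 10 = 90.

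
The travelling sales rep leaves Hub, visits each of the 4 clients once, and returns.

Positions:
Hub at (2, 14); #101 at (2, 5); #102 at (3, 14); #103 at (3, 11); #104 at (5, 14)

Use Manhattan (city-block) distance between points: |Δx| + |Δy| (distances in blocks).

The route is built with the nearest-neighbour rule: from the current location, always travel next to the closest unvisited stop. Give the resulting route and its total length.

Total distance 24 blocks via the nearest-neighbour route Hub → #102 → #104 → #103 → #101 → Hub.

At Hub the remaining stops are #102 1, #104 3, #103 4, #101 9; go to #102.
At #102 the remaining stops are #104 2, #103 3, #101 10; go to #104.
At #104 the remaining stops are #103 5, #101 12; go to #103.
At #103 the remaining stops are #101 7; go to #101.
Return #101→Hub: 9.
Total = 1 + 2 + 5 + 7 + 9 = 24.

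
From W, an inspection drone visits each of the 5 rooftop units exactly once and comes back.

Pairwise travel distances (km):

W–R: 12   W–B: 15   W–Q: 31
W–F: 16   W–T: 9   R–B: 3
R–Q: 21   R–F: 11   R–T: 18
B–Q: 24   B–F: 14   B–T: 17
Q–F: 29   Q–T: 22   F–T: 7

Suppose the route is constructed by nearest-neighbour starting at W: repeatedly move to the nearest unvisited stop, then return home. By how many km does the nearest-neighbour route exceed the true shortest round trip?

From W: T=9, R=12, B=15, F=16, Q=31 → choose T (9).
From T: F=7, B=17, R=18, Q=22 → choose F (7).
From F: R=11, B=14, Q=29 → choose R (11).
From R: B=3, Q=21 → choose B (3).
From B: Q=24 → choose Q (24).
NN route W → T → F → R → B → Q → W costs 85.
Optimal: W → R → B → Q → F → T → W costs 84 (by enumerating all 60 distinct tours).
Excess = 85 − 84 = 1.

Excess over optimum: 1 km.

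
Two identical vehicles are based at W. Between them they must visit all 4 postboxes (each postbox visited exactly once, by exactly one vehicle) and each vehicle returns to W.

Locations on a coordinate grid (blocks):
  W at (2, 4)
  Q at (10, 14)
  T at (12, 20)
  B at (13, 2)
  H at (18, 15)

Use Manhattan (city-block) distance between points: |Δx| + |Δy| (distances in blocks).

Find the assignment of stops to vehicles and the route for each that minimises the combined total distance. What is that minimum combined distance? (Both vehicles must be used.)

Minimum combined distance: 90 blocks.

Try each way of splitting the stops between the two vehicles (each non-empty) and, for each split, find the best tour for each vehicle:
  {Q} + {T, B, H}: 36 + 68 = 104
  {T} + {Q, B, H}: 52 + 58 = 110
  {Q, T} + {B, H}: 52 + 58 = 110
  {B} + {Q, T, H}: 26 + 64 = 90
  {Q, B} + {T, H}: 46 + 64 = 110
  {T, B} + {Q, H}: 58 + 54 = 112
  … (7 splits in total)
Best: vehicle 1 W → B → W = 26; vehicle 2 W → Q → T → H → W = 64; combined 90.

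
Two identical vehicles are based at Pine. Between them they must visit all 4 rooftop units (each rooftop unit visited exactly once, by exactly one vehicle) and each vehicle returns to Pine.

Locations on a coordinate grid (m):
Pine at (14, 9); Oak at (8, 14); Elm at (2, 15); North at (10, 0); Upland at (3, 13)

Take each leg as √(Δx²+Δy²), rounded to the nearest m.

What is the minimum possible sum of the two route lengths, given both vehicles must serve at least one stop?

There are 2^3 − 1 = 7 ways to divide the 4 stops into two non-empty groups. For each, the best each vehicle can do is its own shortest tour through its group:
  {Oak} + {Elm, North, Upland}: 16 + 40 = 56
  {Elm} + {Oak, North, Upland}: 26 + 38 = 64
  {Oak, Elm} + {North, Upland}: 27 + 37 = 64
  {North} + {Oak, Elm, Upland}: 20 + 28 = 48
  {Oak, North} + {Elm, Upland}: 32 + 27 = 59
  {Elm, North} + {Oak, Upland}: 40 + 25 = 65
  … (7 splits in total)
Best: vehicle 1 Pine → North → Pine = 20; vehicle 2 Pine → Oak → Elm → Upland → Pine = 28; combined 48.

48 m — the smallest possible combined total.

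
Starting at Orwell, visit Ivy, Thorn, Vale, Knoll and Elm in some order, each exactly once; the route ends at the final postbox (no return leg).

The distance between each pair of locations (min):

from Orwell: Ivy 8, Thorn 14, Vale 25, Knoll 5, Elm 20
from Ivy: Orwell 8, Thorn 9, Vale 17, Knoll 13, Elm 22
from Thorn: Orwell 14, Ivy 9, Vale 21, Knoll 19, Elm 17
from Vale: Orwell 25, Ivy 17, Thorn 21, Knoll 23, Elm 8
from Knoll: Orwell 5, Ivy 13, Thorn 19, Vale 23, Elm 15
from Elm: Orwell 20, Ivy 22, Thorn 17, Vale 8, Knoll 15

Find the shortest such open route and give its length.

There are 5! = 120 possible orderings.
Orwell - Ivy - Thorn - Vale - Knoll - Elm: 8+9+21+23+15 = 76
Orwell - Ivy - Thorn - Vale - Elm - Knoll: 8+9+21+8+15 = 61
Orwell - Ivy - Thorn - Knoll - Vale - Elm: 8+9+19+23+8 = 67
Orwell - Ivy - Thorn - Knoll - Elm - Vale: 8+9+19+15+8 = 59
Orwell - Ivy - Thorn - Elm - Vale - Knoll: 8+9+17+8+23 = 65
Orwell - Ivy - Thorn - Elm - Knoll - Vale: 8+9+17+15+23 = 72
Orwell - Ivy - Vale - Thorn - Knoll - Elm: 8+17+21+19+15 = 80
Orwell - Ivy - Vale - Thorn - Elm - Knoll: 8+17+21+17+15 = 78
Orwell - Ivy - Vale - Knoll - Thorn - Elm: 8+17+23+19+17 = 84
Orwell - Ivy - Vale - Knoll - Elm - Thorn: 8+17+23+15+17 = 80
Orwell - Ivy - Vale - Elm - Thorn - Knoll: 8+17+8+17+19 = 69
Orwell - Ivy - Vale - Elm - Knoll - Thorn: 8+17+8+15+19 = 67
Orwell - Ivy - Knoll - Thorn - Vale - Elm: 8+13+19+21+8 = 69
Orwell - Ivy - Knoll - Thorn - Elm - Vale: 8+13+19+17+8 = 65
… (106 more)
Orwell - Knoll - Ivy - Thorn - Elm - Vale: 5+13+9+17+8 = 52  ← best
The minimum is 52.
One shortest path: Orwell → Knoll → Ivy → Thorn → Elm → Vale.

Minimum one-way distance = 52 min.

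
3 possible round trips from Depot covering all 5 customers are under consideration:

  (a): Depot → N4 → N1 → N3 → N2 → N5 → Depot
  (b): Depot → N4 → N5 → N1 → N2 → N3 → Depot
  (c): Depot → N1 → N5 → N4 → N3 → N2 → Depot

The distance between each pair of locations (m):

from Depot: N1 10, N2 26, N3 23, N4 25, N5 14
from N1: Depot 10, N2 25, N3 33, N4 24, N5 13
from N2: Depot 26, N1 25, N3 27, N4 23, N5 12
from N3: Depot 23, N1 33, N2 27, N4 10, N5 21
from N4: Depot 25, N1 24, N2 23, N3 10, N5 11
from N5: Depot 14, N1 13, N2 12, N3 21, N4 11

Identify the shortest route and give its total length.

97 m — (c) is the shortest.

(a): 25 + 24 + 33 + 27 + 12 + 14 = 135
(b): 25 + 11 + 13 + 25 + 27 + 23 = 124
(c): 10 + 13 + 11 + 10 + 27 + 26 = 97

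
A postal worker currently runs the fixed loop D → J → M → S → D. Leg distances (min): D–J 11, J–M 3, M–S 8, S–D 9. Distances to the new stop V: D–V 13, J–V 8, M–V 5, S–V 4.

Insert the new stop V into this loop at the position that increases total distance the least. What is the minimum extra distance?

Insertion cost between consecutive stops i–j is d(i,V) + d(V,j) − d(i,j):
  between D and J: 13 + 8 − 11 = 10
  between J and M: 8 + 5 − 3 = 10
  between M and S: 5 + 4 − 8 = 1
  between S and D: 4 + 13 − 9 = 8
Cheapest insertion is between M and S, adding 1.
New total = 31 + 1 = 32.

Adding 1 min by placing V on the M–S leg.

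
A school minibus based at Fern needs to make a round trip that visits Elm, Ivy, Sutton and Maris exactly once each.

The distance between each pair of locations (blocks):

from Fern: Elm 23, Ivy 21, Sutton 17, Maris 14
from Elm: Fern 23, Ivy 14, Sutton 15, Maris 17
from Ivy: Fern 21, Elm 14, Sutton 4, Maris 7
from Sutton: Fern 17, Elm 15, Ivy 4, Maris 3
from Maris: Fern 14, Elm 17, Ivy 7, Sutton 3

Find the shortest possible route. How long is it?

Minimum total distance: 58 blocks.

There are 12 distinct closed tours to check (reversals are equivalent).
Fern - Elm - Ivy - Sutton - Maris - Fern: 23+14+4+3+14 = 58
Fern - Elm - Ivy - Maris - Sutton - Fern: 23+14+7+3+17 = 64
Fern - Elm - Sutton - Ivy - Maris - Fern: 23+15+4+7+14 = 63
Fern - Elm - Sutton - Maris - Ivy - Fern: 23+15+3+7+21 = 69
Fern - Elm - Maris - Ivy - Sutton - Fern: 23+17+7+4+17 = 68
Fern - Elm - Maris - Sutton - Ivy - Fern: 23+17+3+4+21 = 68
Fern - Ivy - Elm - Sutton - Maris - Fern: 21+14+15+3+14 = 67
Fern - Ivy - Elm - Maris - Sutton - Fern: 21+14+17+3+17 = 72
Fern - Ivy - Sutton - Elm - Maris - Fern: 21+4+15+17+14 = 71
Fern - Ivy - Maris - Elm - Sutton - Fern: 21+7+17+15+17 = 77
Fern - Sutton - Elm - Ivy - Maris - Fern: 17+15+14+7+14 = 67
Fern - Sutton - Ivy - Elm - Maris - Fern: 17+4+14+17+14 = 66
The minimum is 58.
One optimal route: Fern → Elm → Ivy → Sutton → Maris → Fern (or its reverse).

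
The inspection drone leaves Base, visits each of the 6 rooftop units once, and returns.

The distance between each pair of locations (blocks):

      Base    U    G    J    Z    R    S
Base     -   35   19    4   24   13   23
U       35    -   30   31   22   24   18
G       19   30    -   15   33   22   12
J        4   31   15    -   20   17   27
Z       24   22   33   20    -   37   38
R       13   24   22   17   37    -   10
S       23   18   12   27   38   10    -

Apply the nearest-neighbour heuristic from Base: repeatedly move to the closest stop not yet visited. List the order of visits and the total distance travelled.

At Base the remaining stops are J 4, R 13, G 19, S 23, Z 24, U 35; go to J.
At J the remaining stops are G 15, R 17, Z 20, S 27, U 31; go to G.
At G the remaining stops are S 12, R 22, U 30, Z 33; go to S.
At S the remaining stops are R 10, U 18, Z 38; go to R.
At R the remaining stops are U 24, Z 37; go to U.
At U the remaining stops are Z 22; go to Z.
Return Z→Base: 24.
Total = 4 + 15 + 12 + 10 + 24 + 22 + 24 = 111.

Nearest-neighbour total = 111 blocks; route Base → J → G → S → R → U → Z → Base.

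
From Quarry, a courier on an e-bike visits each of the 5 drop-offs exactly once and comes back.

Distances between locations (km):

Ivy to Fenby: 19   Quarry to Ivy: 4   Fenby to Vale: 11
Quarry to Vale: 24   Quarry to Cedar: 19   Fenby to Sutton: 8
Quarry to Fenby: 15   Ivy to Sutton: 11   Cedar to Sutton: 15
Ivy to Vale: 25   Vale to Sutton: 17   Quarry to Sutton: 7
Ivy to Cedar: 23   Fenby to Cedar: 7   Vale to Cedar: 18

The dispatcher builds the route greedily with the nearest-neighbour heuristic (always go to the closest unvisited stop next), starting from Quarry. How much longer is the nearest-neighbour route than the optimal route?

3 km longer than the optimal tour.

From Quarry: Ivy=4, Sutton=7, Fenby=15, Cedar=19, Vale=24 → choose Ivy (4).
From Ivy: Sutton=11, Fenby=19, Cedar=23, Vale=25 → choose Sutton (11).
From Sutton: Fenby=8, Cedar=15, Vale=17 → choose Fenby (8).
From Fenby: Cedar=7, Vale=11 → choose Cedar (7).
From Cedar: Vale=18 → choose Vale (18).
NN route Quarry → Ivy → Sutton → Fenby → Cedar → Vale → Quarry costs 72.
Optimal: Quarry → Ivy → Vale → Fenby → Cedar → Sutton → Quarry costs 69 (by enumerating all 60 distinct tours).
Excess = 72 − 69 = 3.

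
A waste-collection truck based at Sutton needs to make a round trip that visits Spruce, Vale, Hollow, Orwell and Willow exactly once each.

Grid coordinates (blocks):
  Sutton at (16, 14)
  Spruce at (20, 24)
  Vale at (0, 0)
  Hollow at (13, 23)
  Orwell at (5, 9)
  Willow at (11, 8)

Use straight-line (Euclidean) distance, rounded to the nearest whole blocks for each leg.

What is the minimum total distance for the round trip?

66 blocks — the shortest possible round trip.

There are 60 distinct closed tours to check (reversals are equivalent).
Sutton-Spruce-Vale-Hollow-Orwell-Willow-Sutton: 11+31+26+16+6+8 = 98
Sutton-Spruce-Vale-Hollow-Willow-Orwell-Sutton: 11+31+26+15+6+12 = 101
Sutton-Spruce-Vale-Orwell-Hollow-Willow-Sutton: 11+31+10+16+15+8 = 91
Sutton-Spruce-Vale-Orwell-Willow-Hollow-Sutton: 11+31+10+6+15+9 = 82
Sutton-Spruce-Vale-Willow-Hollow-Orwell-Sutton: 11+31+14+15+16+12 = 99
Sutton-Spruce-Vale-Willow-Orwell-Hollow-Sutton: 11+31+14+6+16+9 = 87
Sutton-Spruce-Hollow-Vale-Orwell-Willow-Sutton: 11+7+26+10+6+8 = 68
Sutton-Spruce-Hollow-Vale-Willow-Orwell-Sutton: 11+7+26+14+6+12 = 76
Sutton-Spruce-Hollow-Orwell-Vale-Willow-Sutton: 11+7+16+10+14+8 = 66
Sutton-Spruce-Hollow-Orwell-Willow-Vale-Sutton: 11+7+16+6+14+21 = 75
Sutton-Spruce-Hollow-Willow-Vale-Orwell-Sutton: 11+7+15+14+10+12 = 69
Sutton-Spruce-Hollow-Willow-Orwell-Vale-Sutton: 11+7+15+6+10+21 = 70
Sutton-Spruce-Orwell-Vale-Hollow-Willow-Sutton: 11+21+10+26+15+8 = 91
Sutton-Spruce-Orwell-Vale-Willow-Hollow-Sutton: 11+21+10+14+15+9 = 80
… (46 more)
The minimum is 66.
One optimal route: Sutton → Spruce → Hollow → Orwell → Vale → Willow → Sutton (or its reverse).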